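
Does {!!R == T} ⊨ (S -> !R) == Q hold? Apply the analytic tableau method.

Initial set: {(!!R == T); !((S -> !R) == Q)}.
(!!R == T): β-rule — branch into !!R, T  //  !!!R, !T.
  branch 1 (add !!R, T):
    !!R: drop double negation, giving R.
    !((S -> !R) == Q): β-rule — branch into (S -> !R), !Q  //  !(S -> !R), Q.
      branch 1.1 (add (S -> !R), !Q):
        (S -> !R): β-rule — branch into !S  //  !R.
          branch 1.1.1 (add !S):
            ○ open, literals {Q=0, R=1, S=0, T=1}.
          branch 1.1.2 (add !R):
            × closes — contains both R and !R.
      branch 1.2 (add !(S -> !R), Q):
        !(S -> !R): α-rule — add S, !!R.
        ○ open, literals {Q=1, R=1, S=1, T=1}.
  branch 2 (add !!!R, !T):
    !!!R: drop double negation, giving !R.
    !((S -> !R) == Q): β-rule — branch into (S -> !R), !Q  //  !(S -> !R), Q.
      branch 2.1 (add (S -> !R), !Q):
        (S -> !R): β-rule — branch into !S  //  !R.
          branch 2.1.1 (add !S):
            ○ open, literals {Q=0, R=0, S=0, T=0}.
          branch 2.1.2 (add !R):
            ○ open, literals {Q=0, R=0, T=0}.
      branch 2.2 (add !(S -> !R), Q):
        !(S -> !R): α-rule — add S, !!R.
        × closes — contains both R and !R.
2 branches closed, 4 open.
An open branch gives a countermodel: Q=0, R=1, S=0, T=1 (unmentioned atoms arbitrary); the premises hold there but the conclusion fails.

No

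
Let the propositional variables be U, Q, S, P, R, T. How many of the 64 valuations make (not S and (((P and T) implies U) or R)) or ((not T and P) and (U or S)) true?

38

Initial set: {((not S and (((P and T) implies U) or R)) or ((not T and P) and (U or S)))}.
((not S and (((P and T) implies U) or R)) or ((not T and P) and (U or S))): β-rule — branch into (not S and (((P and T) implies U) or R))  //  ((not T and P) and (U or S)).
  branch 1 (add (not S and (((P and T) implies U) or R))):
    (not S and (((P and T) implies U) or R)): α-rule — add not S, (((P and T) implies U) or R).
    (((P and T) implies U) or R): β-rule — branch into ((P and T) implies U)  //  R.
      branch 1.1 (add ((P and T) implies U)):
        ((P and T) implies U): β-rule — branch into not (P and T)  //  U.
          branch 1.1.1 (add not (P and T)):
            not (P and T): β-rule — branch into not P  //  not T.
              branch 1.1.1.1 (add not P):
                ○ open, literals {P=false, S=false}.
              branch 1.1.1.2 (add not T):
                ○ open, literals {S=false, T=false}.
          branch 1.1.2 (add U):
            ○ open, literals {S=false, U=true}.
      branch 1.2 (add R):
        ○ open, literals {R=true, S=false}.
  branch 2 (add ((not T and P) and (U or S))):
    ((not T and P) and (U or S)): α-rule — add (not T and P), (U or S).
    (not T and P): α-rule — add not T, P.
    (U or S): β-rule — branch into U  //  S.
      branch 2.1 (add U):
        ○ open, literals {P=true, T=false, U=true}.
      branch 2.2 (add S):
        ○ open, literals {P=true, S=true, T=false}.
0 branches closed, 6 open.
Each open branch fixes some atoms; the unmentioned ones are free. Counting distinct full assignments: branch {P=false, S=false} (U, Q, R, T) contributes 16 new; branch {S=false, T=false} (U, Q, P, R) contributes 8 new; branch {S=false, U=true} (Q, P, R, T) contributes 4 new; branch {R=true, S=false} (U, Q, P, T) contributes 2 new; branch {P=true, T=false, U=true} (Q, S, R) contributes 4 new; branch {P=true, S=true, T=false} (U, Q, R) contributes 4 new. Total: 38.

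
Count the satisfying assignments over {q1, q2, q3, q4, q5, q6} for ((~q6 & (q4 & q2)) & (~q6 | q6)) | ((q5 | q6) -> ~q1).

Initial set: {(((~q6 & (q4 & q2)) & (~q6 | q6)) | ((q5 | q6) -> ~q1))}.
(((~q6 & (q4 & q2)) & (~q6 | q6)) | ((q5 | q6) -> ~q1)): β-rule — branch into ((~q6 & (q4 & q2)) & (~q6 | q6))  //  ((q5 | q6) -> ~q1).
  branch 1 (add ((~q6 & (q4 & q2)) & (~q6 | q6))):
    ((~q6 & (q4 & q2)) & (~q6 | q6)): α-rule — add (~q6 & (q4 & q2)), (~q6 | q6).
    (~q6 & (q4 & q2)): α-rule — add ~q6, (q4 & q2).
    (q4 & q2): α-rule — add q4, q2.
    (~q6 | q6): β-rule — branch into ~q6  //  q6.
      branch 1.1 (add ~q6):
        ○ open, literals {q2=T, q4=T, q6=F}.
      branch 1.2 (add q6):
        × closes — contains both q6 and ~q6.
  branch 2 (add ((q5 | q6) -> ~q1)):
    ((q5 | q6) -> ~q1): β-rule — branch into ~(q5 | q6)  //  ~q1.
      branch 2.1 (add ~(q5 | q6)):
        ~(q5 | q6): α-rule — add ~q5, ~q6.
        ○ open, literals {q5=F, q6=F}.
      branch 2.2 (add ~q1):
        ○ open, literals {q1=F}.
1 branch closed, 3 open.
Each open branch fixes some atoms; the unmentioned ones are free. Counting distinct full assignments: branch {q2=T, q4=T, q6=F} (q1, q3, q5) contributes 8 new; branch {q5=F, q6=F} (q1, q2, q3, q4) contributes 12 new; branch {q1=F} (q2, q3, q4, q5, q6) contributes 22 new. Total: 42.

42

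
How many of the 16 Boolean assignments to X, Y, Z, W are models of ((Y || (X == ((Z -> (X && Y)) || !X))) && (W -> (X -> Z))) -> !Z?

Initial set: {(((Y || (X == ((Z -> (X && Y)) || !X))) && (W -> (X -> Z))) -> !Z)}.
(((Y || (X == ((Z -> (X && Y)) || !X))) && (W -> (X -> Z))) -> !Z): β-rule — branch into !((Y || (X == ((Z -> (X && Y)) || !X))) && (W -> (X -> Z)))  //  !Z.
  branch 1 (add !((Y || (X == ((Z -> (X && Y)) || !X))) && (W -> (X -> Z)))):
    !((Y || (X == ((Z -> (X && Y)) || !X))) && (W -> (X -> Z))): β-rule — branch into !(Y || (X == ((Z -> (X && Y)) || !X)))  //  !(W -> (X -> Z)).
      branch 1.1 (add !(Y || (X == ((Z -> (X && Y)) || !X)))):
        !(Y || (X == ((Z -> (X && Y)) || !X))): α-rule — add !Y, !(X == ((Z -> (X && Y)) || !X)).
        !(X == ((Z -> (X && Y)) || !X)): β-rule — branch into X, !((Z -> (X && Y)) || !X)  //  !X, ((Z -> (X && Y)) || !X).
          branch 1.1.1 (add X, !((Z -> (X && Y)) || !X)):
            !((Z -> (X && Y)) || !X): α-rule — add !(Z -> (X && Y)), !!X.
            !(Z -> (X && Y)): α-rule — add Z, !(X && Y).
            !(X && Y): β-rule — branch into !X  //  !Y.
              branch 1.1.1.1 (add !X):
                × closes — contains both X and !X.
              branch 1.1.1.2 (add !Y):
                ○ open, literals {X=T, Y=F, Z=T}.
          branch 1.1.2 (add !X, ((Z -> (X && Y)) || !X)):
            ((Z -> (X && Y)) || !X): β-rule — branch into (Z -> (X && Y))  //  !X.
              branch 1.1.2.1 (add (Z -> (X && Y))):
                (Z -> (X && Y)): β-rule — branch into !Z  //  (X && Y).
                  branch 1.1.2.1.1 (add !Z):
                    ○ open, literals {X=F, Y=F, Z=F}.
                  branch 1.1.2.1.2 (add (X && Y)):
                    (X && Y): α-rule — add X, Y.
                    × closes — contains both X and !X.
              branch 1.1.2.2 (add !X):
                ○ open, literals {X=F, Y=F}.
      branch 1.2 (add !(W -> (X -> Z))):
        !(W -> (X -> Z)): α-rule — add W, !(X -> Z).
        !(X -> Z): α-rule — add X, !Z.
        ○ open, literals {W=T, X=T, Z=F}.
  branch 2 (add !Z):
    ○ open, literals {Z=F}.
2 branches closed, 5 open.
Each open branch fixes some atoms; the unmentioned ones are free. Counting distinct full assignments: branch {X=T, Y=F, Z=T} (W) contributes 2 new; branch {X=F, Y=F, Z=F} (W) contributes 2 new; branch {X=F, Y=F} (Z, W) contributes 2 new; branch {W=T, X=T, Z=F} (Y) contributes 2 new; branch {Z=F} (X, Y, W) contributes 4 new. Total: 12.

12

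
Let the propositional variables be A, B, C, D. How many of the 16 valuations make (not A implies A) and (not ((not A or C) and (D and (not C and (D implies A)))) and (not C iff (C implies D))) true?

6

Initial set: {((not A implies A) and (not ((not A or C) and (D and (not C and (D implies A)))) and (not C iff (C implies D))))}.
((not A implies A) and (not ((not A or C) and (D and (not C and (D implies A)))) and (not C iff (C implies D)))): α-rule — add (not A implies A), (not ((not A or C) and (D and (not C and (D implies A)))) and (not C iff (C implies D))).
(not ((not A or C) and (D and (not C and (D implies A)))) and (not C iff (C implies D))): α-rule — add not ((not A or C) and (D and (not C and (D implies A)))), (not C iff (C implies D)).
(not A implies A): β-rule — branch into not not A  //  A.
  branch 1 (add not not A):
    not ((not A or C) and (D and (not C and (D implies A)))): β-rule — branch into not (not A or C)  //  not (D and (not C and (D implies A))).
      branch 1.1 (add not (not A or C)):
        not (not A or C): α-rule — add not not A, not C.
        (not C iff (C implies D)): β-rule — branch into not C, (C implies D)  //  not not C, not (C implies D).
          branch 1.1.1 (add not C, (C implies D)):
            (C implies D): β-rule — branch into not C  //  D.
              branch 1.1.1.1 (add not C):
                ○ open, literals {A=T, C=F}.
              branch 1.1.1.2 (add D):
                ○ open, literals {A=T, C=F, D=T}.
          branch 1.1.2 (add not not C, not (C implies D)):
            × closes — contains both C and not C.
      branch 1.2 (add not (D and (not C and (D implies A)))):
        (not C iff (C implies D)): β-rule — branch into not C, (C implies D)  //  not not C, not (C implies D).
          branch 1.2.1 (add not C, (C implies D)):
            not (D and (not C and (D implies A))): β-rule — branch into not D  //  not (not C and (D implies A)).
              branch 1.2.1.1 (add not D):
                (C implies D): β-rule — branch into not C  //  D.
                  branch 1.2.1.1.1 (add not C):
                    ○ open, literals {A=T, C=F, D=F}.
                  branch 1.2.1.1.2 (add D):
                    × closes — contains both D and not D.
              branch 1.2.1.2 (add not (not C and (D implies A))):
                (C implies D): β-rule — branch into not C  //  D.
                  branch 1.2.1.2.1 (add not C):
                    not (not C and (D implies A)): β-rule — branch into not not C  //  not (D implies A).
                      branch 1.2.1.2.1.1 (add not not C):
                        × closes — contains both C and not C.
                      branch 1.2.1.2.1.2 (add not (D implies A)):
                        not (D implies A): α-rule — add D, not A.
                        × closes — contains both A and not A.
                  branch 1.2.1.2.2 (add D):
                    not (not C and (D implies A)): β-rule — branch into not not C  //  not (D implies A).
                      branch 1.2.1.2.2.1 (add not not C):
                        × closes — contains both C and not C.
                      branch 1.2.1.2.2.2 (add not (D implies A)):
                        not (D implies A): α-rule — add D, not A.
                        × closes — contains both A and not A.
          branch 1.2.2 (add not not C, not (C implies D)):
            not (C implies D): α-rule — add C, not D.
            not (D and (not C and (D implies A))): β-rule — branch into not D  //  not (not C and (D implies A)).
              branch 1.2.2.1 (add not D):
                ○ open, literals {A=T, C=T, D=F}.
              branch 1.2.2.2 (add not (not C and (D implies A))):
                not (not C and (D implies A)): β-rule — branch into not not C  //  not (D implies A).
                  branch 1.2.2.2.1 (add not not C):
                    ○ open, literals {A=T, C=T, D=F}.
                  branch 1.2.2.2.2 (add not (D implies A)):
                    not (D implies A): α-rule — add D, not A.
                    × closes — contains both D and not D.
  branch 2 (add A):
    not ((not A or C) and (D and (not C and (D implies A)))): β-rule — branch into not (not A or C)  //  not (D and (not C and (D implies A))).
      branch 2.1 (add not (not A or C)):
        not (not A or C): α-rule — add not not A, not C.
        (not C iff (C implies D)): β-rule — branch into not C, (C implies D)  //  not not C, not (C implies D).
          branch 2.1.1 (add not C, (C implies D)):
            (C implies D): β-rule — branch into not C  //  D.
              branch 2.1.1.1 (add not C):
                ○ open, literals {A=T, C=F}.
              branch 2.1.1.2 (add D):
                ○ open, literals {A=T, C=F, D=T}.
          branch 2.1.2 (add not not C, not (C implies D)):
            × closes — contains both C and not C.
      branch 2.2 (add not (D and (not C and (D implies A)))):
        (not C iff (C implies D)): β-rule — branch into not C, (C implies D)  //  not not C, not (C implies D).
          branch 2.2.1 (add not C, (C implies D)):
            not (D and (not C and (D implies A))): β-rule — branch into not D  //  not (not C and (D implies A)).
              branch 2.2.1.1 (add not D):
                (C implies D): β-rule — branch into not C  //  D.
                  branch 2.2.1.1.1 (add not C):
                    ○ open, literals {A=T, C=F, D=F}.
                  branch 2.2.1.1.2 (add D):
                    × closes — contains both D and not D.
              branch 2.2.1.2 (add not (not C and (D implies A))):
                (C implies D): β-rule — branch into not C  //  D.
                  branch 2.2.1.2.1 (add not C):
                    not (not C and (D implies A)): β-rule — branch into not not C  //  not (D implies A).
                      branch 2.2.1.2.1.1 (add not not C):
                        × closes — contains both C and not C.
                      branch 2.2.1.2.1.2 (add not (D implies A)):
                        not (D implies A): α-rule — add D, not A.
                        × closes — contains both A and not A.
                  branch 2.2.1.2.2 (add D):
                    not (not C and (D implies A)): β-rule — branch into not not C  //  not (D implies A).
                      branch 2.2.1.2.2.1 (add not not C):
                        × closes — contains both C and not C.
                      branch 2.2.1.2.2.2 (add not (D implies A)):
                        not (D implies A): α-rule — add D, not A.
                        × closes — contains both A and not A.
          branch 2.2.2 (add not not C, not (C implies D)):
            not (C implies D): α-rule — add C, not D.
            not (D and (not C and (D implies A))): β-rule — branch into not D  //  not (not C and (D implies A)).
              branch 2.2.2.1 (add not D):
                ○ open, literals {A=T, C=T, D=F}.
              branch 2.2.2.2 (add not (not C and (D implies A))):
                not (not C and (D implies A)): β-rule — branch into not not C  //  not (D implies A).
                  branch 2.2.2.2.1 (add not not C):
                    ○ open, literals {A=T, C=T, D=F}.
                  branch 2.2.2.2.2 (add not (D implies A)):
                    not (D implies A): α-rule — add D, not A.
                    × closes — contains both D and not D.
14 branches closed, 10 open.
Each open branch fixes some atoms; the unmentioned ones are free. Counting distinct full assignments: branch {A=T, C=F} (B, D) contributes 4 new; branch {A=T, C=F, D=T} (B) contributes 0 new; branch {A=T, C=F, D=F} (B) contributes 0 new; branch {A=T, C=T, D=F} (B) contributes 2 new; branch {A=T, C=T, D=F} (B) contributes 0 new; branch {A=T, C=F} (B, D) contributes 0 new; branch {A=T, C=F, D=T} (B) contributes 0 new; branch {A=T, C=F, D=F} (B) contributes 0 new; branch {A=T, C=T, D=F} (B) contributes 0 new; branch {A=T, C=T, D=F} (B) contributes 0 new. Total: 6.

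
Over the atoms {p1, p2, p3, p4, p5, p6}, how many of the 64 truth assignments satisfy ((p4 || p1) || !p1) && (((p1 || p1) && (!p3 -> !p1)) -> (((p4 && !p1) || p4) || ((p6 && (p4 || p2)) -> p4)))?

62

Initial set: {(((p4 || p1) || !p1) && (((p1 || p1) && (!p3 -> !p1)) -> (((p4 && !p1) || p4) || ((p6 && (p4 || p2)) -> p4))))}.
(((p4 || p1) || !p1) && (((p1 || p1) && (!p3 -> !p1)) -> (((p4 && !p1) || p4) || ((p6 && (p4 || p2)) -> p4)))): α-rule — add ((p4 || p1) || !p1), (((p1 || p1) && (!p3 -> !p1)) -> (((p4 && !p1) || p4) || ((p6 && (p4 || p2)) -> p4))).
((p4 || p1) || !p1): β-rule — branch into (p4 || p1)  //  !p1.
  branch 1 (add (p4 || p1)):
    (((p1 || p1) && (!p3 -> !p1)) -> (((p4 && !p1) || p4) || ((p6 && (p4 || p2)) -> p4))): β-rule — branch into !((p1 || p1) && (!p3 -> !p1))  //  (((p4 && !p1) || p4) || ((p6 && (p4 || p2)) -> p4)).
      branch 1.1 (add !((p1 || p1) && (!p3 -> !p1))):
        (p4 || p1): β-rule — branch into p4  //  p1.
          branch 1.1.1 (add p4):
            !((p1 || p1) && (!p3 -> !p1)): β-rule — branch into !(p1 || p1)  //  !(!p3 -> !p1).
              branch 1.1.1.1 (add !(p1 || p1)):
                !(p1 || p1): α-rule — add !p1, !p1.
                ○ open, literals {p1=false, p4=true}.
              branch 1.1.1.2 (add !(!p3 -> !p1)):
                !(!p3 -> !p1): α-rule — add !p3, !!p1.
                ○ open, literals {p1=true, p3=false, p4=true}.
          branch 1.1.2 (add p1):
            !((p1 || p1) && (!p3 -> !p1)): β-rule — branch into !(p1 || p1)  //  !(!p3 -> !p1).
              branch 1.1.2.1 (add !(p1 || p1)):
                !(p1 || p1): α-rule — add !p1, !p1.
                × closes — contains both p1 and !p1.
              branch 1.1.2.2 (add !(!p3 -> !p1)):
                !(!p3 -> !p1): α-rule — add !p3, !!p1.
                ○ open, literals {p1=true, p3=false}.
      branch 1.2 (add (((p4 && !p1) || p4) || ((p6 && (p4 || p2)) -> p4))):
        (p4 || p1): β-rule — branch into p4  //  p1.
          branch 1.2.1 (add p4):
            (((p4 && !p1) || p4) || ((p6 && (p4 || p2)) -> p4)): β-rule — branch into ((p4 && !p1) || p4)  //  ((p6 && (p4 || p2)) -> p4).
              branch 1.2.1.1 (add ((p4 && !p1) || p4)):
                ((p4 && !p1) || p4): β-rule — branch into (p4 && !p1)  //  p4.
                  branch 1.2.1.1.1 (add (p4 && !p1)):
                    (p4 && !p1): α-rule — add p4, !p1.
                    ○ open, literals {p1=false, p4=true}.
                  branch 1.2.1.1.2 (add p4):
                    ○ open, literals {p4=true}.
              branch 1.2.1.2 (add ((p6 && (p4 || p2)) -> p4)):
                ((p6 && (p4 || p2)) -> p4): β-rule — branch into !(p6 && (p4 || p2))  //  p4.
                  branch 1.2.1.2.1 (add !(p6 && (p4 || p2))):
                    !(p6 && (p4 || p2)): β-rule — branch into !p6  //  !(p4 || p2).
                      branch 1.2.1.2.1.1 (add !p6):
                        ○ open, literals {p4=true, p6=false}.
                      branch 1.2.1.2.1.2 (add !(p4 || p2)):
                        !(p4 || p2): α-rule — add !p4, !p2.
                        × closes — contains both p4 and !p4.
                  branch 1.2.1.2.2 (add p4):
                    ○ open, literals {p4=true}.
          branch 1.2.2 (add p1):
            (((p4 && !p1) || p4) || ((p6 && (p4 || p2)) -> p4)): β-rule — branch into ((p4 && !p1) || p4)  //  ((p6 && (p4 || p2)) -> p4).
              branch 1.2.2.1 (add ((p4 && !p1) || p4)):
                ((p4 && !p1) || p4): β-rule — branch into (p4 && !p1)  //  p4.
                  branch 1.2.2.1.1 (add (p4 && !p1)):
                    (p4 && !p1): α-rule — add p4, !p1.
                    × closes — contains both p1 and !p1.
                  branch 1.2.2.1.2 (add p4):
                    ○ open, literals {p1=true, p4=true}.
              branch 1.2.2.2 (add ((p6 && (p4 || p2)) -> p4)):
                ((p6 && (p4 || p2)) -> p4): β-rule — branch into !(p6 && (p4 || p2))  //  p4.
                  branch 1.2.2.2.1 (add !(p6 && (p4 || p2))):
                    !(p6 && (p4 || p2)): β-rule — branch into !p6  //  !(p4 || p2).
                      branch 1.2.2.2.1.1 (add !p6):
                        ○ open, literals {p1=true, p6=false}.
                      branch 1.2.2.2.1.2 (add !(p4 || p2)):
                        !(p4 || p2): α-rule — add !p4, !p2.
                        ○ open, literals {p1=true, p2=false, p4=false}.
                  branch 1.2.2.2.2 (add p4):
                    ○ open, literals {p1=true, p4=true}.
  branch 2 (add !p1):
    (((p1 || p1) && (!p3 -> !p1)) -> (((p4 && !p1) || p4) || ((p6 && (p4 || p2)) -> p4))): β-rule — branch into !((p1 || p1) && (!p3 -> !p1))  //  (((p4 && !p1) || p4) || ((p6 && (p4 || p2)) -> p4)).
      branch 2.1 (add !((p1 || p1) && (!p3 -> !p1))):
        !((p1 || p1) && (!p3 -> !p1)): β-rule — branch into !(p1 || p1)  //  !(!p3 -> !p1).
          branch 2.1.1 (add !(p1 || p1)):
            !(p1 || p1): α-rule — add !p1, !p1.
            ○ open, literals {p1=false}.
          branch 2.1.2 (add !(!p3 -> !p1)):
            !(!p3 -> !p1): α-rule — add !p3, !!p1.
            × closes — contains both p1 and !p1.
      branch 2.2 (add (((p4 && !p1) || p4) || ((p6 && (p4 || p2)) -> p4))):
        (((p4 && !p1) || p4) || ((p6 && (p4 || p2)) -> p4)): β-rule — branch into ((p4 && !p1) || p4)  //  ((p6 && (p4 || p2)) -> p4).
          branch 2.2.1 (add ((p4 && !p1) || p4)):
            ((p4 && !p1) || p4): β-rule — branch into (p4 && !p1)  //  p4.
              branch 2.2.1.1 (add (p4 && !p1)):
                (p4 && !p1): α-rule — add p4, !p1.
                ○ open, literals {p1=false, p4=true}.
              branch 2.2.1.2 (add p4):
                ○ open, literals {p1=false, p4=true}.
          branch 2.2.2 (add ((p6 && (p4 || p2)) -> p4)):
            ((p6 && (p4 || p2)) -> p4): β-rule — branch into !(p6 && (p4 || p2))  //  p4.
              branch 2.2.2.1 (add !(p6 && (p4 || p2))):
                !(p6 && (p4 || p2)): β-rule — branch into !p6  //  !(p4 || p2).
                  branch 2.2.2.1.1 (add !p6):
                    ○ open, literals {p1=false, p6=false}.
                  branch 2.2.2.1.2 (add !(p4 || p2)):
                    !(p4 || p2): α-rule — add !p4, !p2.
                    ○ open, literals {p1=false, p2=false, p4=false}.
              branch 2.2.2.2 (add p4):
                ○ open, literals {p1=false, p4=true}.
4 branches closed, 17 open.
Each open branch fixes some atoms; the unmentioned ones are free. Counting distinct full assignments: branch {p1=false, p4=true} (p2, p3, p5, p6) contributes 16 new; branch {p1=true, p3=false, p4=true} (p2, p5, p6) contributes 8 new; branch {p1=true, p3=false} (p2, p4, p5, p6) contributes 8 new; branch {p1=false, p4=true} (p2, p3, p5, p6) contributes 0 new; branch {p4=true} (p1, p2, p3, p5, p6) contributes 8 new; branch {p4=true, p6=false} (p1, p2, p3, p5) contributes 0 new; branch {p4=true} (p1, p2, p3, p5, p6) contributes 0 new; branch {p1=true, p4=true} (p2, p3, p5, p6) contributes 0 new; branch {p1=true, p6=false} (p2, p3, p4, p5) contributes 4 new; branch {p1=true, p2=false, p4=false} (p3, p5, p6) contributes 2 new; branch {p1=true, p4=true} (p2, p3, p5, p6) contributes 0 new; branch {p1=false} (p2, p3, p4, p5, p6) contributes 16 new; branch {p1=false, p4=true} (p2, p3, p5, p6) contributes 0 new; branch {p1=false, p4=true} (p2, p3, p5, p6) contributes 0 new; branch {p1=false, p6=false} (p2, p3, p4, p5) contributes 0 new; branch {p1=false, p2=false, p4=false} (p3, p5, p6) contributes 0 new; branch {p1=false, p4=true} (p2, p3, p5, p6) contributes 0 new. Total: 62.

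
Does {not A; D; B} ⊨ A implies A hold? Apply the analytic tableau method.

Yes

Initial set: {T not A; T D; T B; F (A implies A)}.
F (A implies A): α-rule — add T A, F A.
× closes — contains both A and not A.
All 1 branch closes.
Every branch closed, so the premises entail the conclusion.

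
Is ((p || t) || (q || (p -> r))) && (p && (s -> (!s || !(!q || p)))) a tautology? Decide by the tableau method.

Assume the negation and expand:
Initial set: {!(((p || t) || (q || (p -> r))) && (p && (s -> (!s || !(!q || p)))))}.
!(((p || t) || (q || (p -> r))) && (p && (s -> (!s || !(!q || p))))): β-rule — branch into !((p || t) || (q || (p -> r)))  //  !(p && (s -> (!s || !(!q || p)))).
  branch 1 (add !((p || t) || (q || (p -> r)))):
    !((p || t) || (q || (p -> r))): α-rule — add !(p || t), !(q || (p -> r)).
    !(p || t): α-rule — add !p, !t.
    !(q || (p -> r)): α-rule — add !q, !(p -> r).
    !(p -> r): α-rule — add p, !r.
    × closes — contains both p and !p.
  branch 2 (add !(p && (s -> (!s || !(!q || p))))):
    !(p && (s -> (!s || !(!q || p)))): β-rule — branch into !p  //  !(s -> (!s || !(!q || p))).
      branch 2.1 (add !p):
        ○ open, literals {p=F}.
      branch 2.2 (add !(s -> (!s || !(!q || p)))):
        !(s -> (!s || !(!q || p))): α-rule — add s, !(!s || !(!q || p)).
        !(!s || !(!q || p)): α-rule — add !!s, !!(!q || p).
        !!(!q || p): β-rule — branch into !q  //  p.
          branch 2.2.1 (add !q):
            ○ open, literals {q=F, s=T}.
          branch 2.2.2 (add p):
            ○ open, literals {p=T, s=T}.
1 branch closed, 3 open.
An open branch gives a countermodel: p=F (unmentioned atoms arbitrary); under it the original formula is false.

Not valid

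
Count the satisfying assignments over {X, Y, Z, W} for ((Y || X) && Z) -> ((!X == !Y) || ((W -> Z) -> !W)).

Initial set: {(((Y || X) && Z) -> ((!X == !Y) || ((W -> Z) -> !W)))}.
(((Y || X) && Z) -> ((!X == !Y) || ((W -> Z) -> !W))): β-rule — branch into !((Y || X) && Z)  //  ((!X == !Y) || ((W -> Z) -> !W)).
  branch 1 (add !((Y || X) && Z)):
    !((Y || X) && Z): β-rule — branch into !(Y || X)  //  !Z.
      branch 1.1 (add !(Y || X)):
        !(Y || X): α-rule — add !Y, !X.
        ○ open, literals {X=0, Y=0}.
      branch 1.2 (add !Z):
        ○ open, literals {Z=0}.
  branch 2 (add ((!X == !Y) || ((W -> Z) -> !W))):
    ((!X == !Y) || ((W -> Z) -> !W)): β-rule — branch into (!X == !Y)  //  ((W -> Z) -> !W).
      branch 2.1 (add (!X == !Y)):
        (!X == !Y): β-rule — branch into !X, !Y  //  !!X, !!Y.
          branch 2.1.1 (add !X, !Y):
            ○ open, literals {X=0, Y=0}.
          branch 2.1.2 (add !!X, !!Y):
            ○ open, literals {X=1, Y=1}.
      branch 2.2 (add ((W -> Z) -> !W)):
        ((W -> Z) -> !W): β-rule — branch into !(W -> Z)  //  !W.
          branch 2.2.1 (add !(W -> Z)):
            !(W -> Z): α-rule — add W, !Z.
            ○ open, literals {W=1, Z=0}.
          branch 2.2.2 (add !W):
            ○ open, literals {W=0}.
0 branches closed, 6 open.
Each open branch fixes some atoms; the unmentioned ones are free. Counting distinct full assignments: branch {X=0, Y=0} (Z, W) contributes 4 new; branch {Z=0} (X, Y, W) contributes 6 new; branch {X=0, Y=0} (Z, W) contributes 0 new; branch {X=1, Y=1} (Z, W) contributes 2 new; branch {W=1, Z=0} (X, Y) contributes 0 new; branch {W=0} (X, Y, Z) contributes 2 new. Total: 14.

14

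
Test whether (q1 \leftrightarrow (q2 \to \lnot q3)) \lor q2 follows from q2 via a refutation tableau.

Yes

Initial set: {q2; \lnot ((q1 \leftrightarrow (q2 \to \lnot q3)) \lor q2)}.
\lnot ((q1 \leftrightarrow (q2 \to \lnot q3)) \lor q2): α-rule — add \lnot (q1 \leftrightarrow (q2 \to \lnot q3)), \lnot q2.
× closes — contains both q2 and \lnot q2.
All 1 branch closes.
Every branch closed, so the premises entail the conclusion.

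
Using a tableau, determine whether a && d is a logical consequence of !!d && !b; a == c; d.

Initial set: {T (!!d && !b); T (a == c); T d; F (a && d)}.
T (!!d && !b): α-rule — add T !!d, T !b.
T !!d: drop double negation, giving T d.
T (a == c): β-rule — branch into T a, T c  //  F a, F c.
  branch 1 (add T a, T c):
    F (a && d): β-rule — branch into F a  //  F d.
      branch 1.1 (add F a):
        × closes — contains both a and !a.
      branch 1.2 (add F d):
        × closes — contains both d and !d.
  branch 2 (add F a, F c):
    F (a && d): β-rule — branch into F a  //  F d.
      branch 2.1 (add F a):
        ○ open, literals {a=0, b=0, c=0, d=1}.
      branch 2.2 (add F d):
        × closes — contains both d and !d.
3 branches closed, 1 open.
An open branch gives a countermodel: a=0, b=0, c=0, d=1 (unmentioned atoms arbitrary); the premises hold there but the conclusion fails.

No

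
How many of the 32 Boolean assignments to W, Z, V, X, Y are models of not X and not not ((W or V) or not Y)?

14

Initial set: {T (not X and not not ((W or V) or not Y))}.
T (not X and not not ((W or V) or not Y)): α-rule — add T not X, T not not ((W or V) or not Y).
T not not ((W or V) or not Y): drop double negation, giving T ((W or V) or not Y).
T ((W or V) or not Y): β-rule — branch into T (W or V)  //  T not Y.
  branch 1 (add T (W or V)):
    T (W or V): β-rule — branch into T W  //  T V.
      branch 1.1 (add T W):
        ○ open, literals {W=1, X=0}.
      branch 1.2 (add T V):
        ○ open, literals {V=1, X=0}.
  branch 2 (add T not Y):
    ○ open, literals {X=0, Y=0}.
0 branches closed, 3 open.
Each open branch fixes some atoms; the unmentioned ones are free. Counting distinct full assignments: branch {W=1, X=0} (Z, V, Y) contributes 8 new; branch {V=1, X=0} (W, Z, Y) contributes 4 new; branch {X=0, Y=0} (W, Z, V) contributes 2 new. Total: 14.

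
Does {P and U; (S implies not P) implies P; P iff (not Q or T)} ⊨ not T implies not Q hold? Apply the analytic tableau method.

Yes

Initial set: {(P and U); ((S implies not P) implies P); (P iff (not Q or T)); not (not T implies not Q)}.
(P and U): α-rule — add P, U.
not (not T implies not Q): α-rule — add not T, not not Q.
((S implies not P) implies P): β-rule — branch into not (S implies not P)  //  P.
  branch 1 (add not (S implies not P)):
    not (S implies not P): α-rule — add S, not not P.
    (P iff (not Q or T)): β-rule — branch into P, (not Q or T)  //  not P, not (not Q or T).
      branch 1.1 (add P, (not Q or T)):
        (not Q or T): β-rule — branch into not Q  //  T.
          branch 1.1.1 (add not Q):
            × closes — contains both Q and not Q.
          branch 1.1.2 (add T):
            × closes — contains both T and not T.
      branch 1.2 (add not P, not (not Q or T)):
        × closes — contains both P and not P.
  branch 2 (add P):
    (P iff (not Q or T)): β-rule — branch into P, (not Q or T)  //  not P, not (not Q or T).
      branch 2.1 (add P, (not Q or T)):
        (not Q or T): β-rule — branch into not Q  //  T.
          branch 2.1.1 (add not Q):
            × closes — contains both Q and not Q.
          branch 2.1.2 (add T):
            × closes — contains both T and not T.
      branch 2.2 (add not P, not (not Q or T)):
        × closes — contains both P and not P.
All 6 branches close.
Every branch closed, so the premises entail the conclusion.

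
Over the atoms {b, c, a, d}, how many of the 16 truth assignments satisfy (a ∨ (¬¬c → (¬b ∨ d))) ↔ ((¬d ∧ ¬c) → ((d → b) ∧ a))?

Initial set: {((a ∨ (¬¬c → (¬b ∨ d))) ↔ ((¬d ∧ ¬c) → ((d → b) ∧ a)))}.
((a ∨ (¬¬c → (¬b ∨ d))) ↔ ((¬d ∧ ¬c) → ((d → b) ∧ a))): β-rule — branch into (a ∨ (¬¬c → (¬b ∨ d))), ((¬d ∧ ¬c) → ((d → b) ∧ a))  //  ¬(a ∨ (¬¬c → (¬b ∨ d))), ¬((¬d ∧ ¬c) → ((d → b) ∧ a)).
  branch 1 (add (a ∨ (¬¬c → (¬b ∨ d))), ((¬d ∧ ¬c) → ((d → b) ∧ a))):
    (a ∨ (¬¬c → (¬b ∨ d))): β-rule — branch into a  //  (¬¬c → (¬b ∨ d)).
      branch 1.1 (add a):
        ((¬d ∧ ¬c) → ((d → b) ∧ a)): β-rule — branch into ¬(¬d ∧ ¬c)  //  ((d → b) ∧ a).
          branch 1.1.1 (add ¬(¬d ∧ ¬c)):
            ¬(¬d ∧ ¬c): β-rule — branch into ¬¬d  //  ¬¬c.
              branch 1.1.1.1 (add ¬¬d):
                ○ open, literals {a=true, d=true}.
              branch 1.1.1.2 (add ¬¬c):
                ○ open, literals {a=true, c=true}.
          branch 1.1.2 (add ((d → b) ∧ a)):
            ((d → b) ∧ a): α-rule — add (d → b), a.
            (d → b): β-rule — branch into ¬d  //  b.
              branch 1.1.2.1 (add ¬d):
                ○ open, literals {a=true, d=false}.
              branch 1.1.2.2 (add b):
                ○ open, literals {a=true, b=true}.
      branch 1.2 (add (¬¬c → (¬b ∨ d))):
        ((¬d ∧ ¬c) → ((d → b) ∧ a)): β-rule — branch into ¬(¬d ∧ ¬c)  //  ((d → b) ∧ a).
          branch 1.2.1 (add ¬(¬d ∧ ¬c)):
            (¬¬c → (¬b ∨ d)): β-rule — branch into ¬¬¬c  //  (¬b ∨ d).
              branch 1.2.1.1 (add ¬¬¬c):
                ¬¬¬c: drop double negation, giving ¬c.
                ¬(¬d ∧ ¬c): β-rule — branch into ¬¬d  //  ¬¬c.
                  branch 1.2.1.1.1 (add ¬¬d):
                    ○ open, literals {c=false, d=true}.
                  branch 1.2.1.1.2 (add ¬¬c):
                    × closes — contains both c and ¬c.
              branch 1.2.1.2 (add (¬b ∨ d)):
                ¬(¬d ∧ ¬c): β-rule — branch into ¬¬d  //  ¬¬c.
                  branch 1.2.1.2.1 (add ¬¬d):
                    (¬b ∨ d): β-rule — branch into ¬b  //  d.
                      branch 1.2.1.2.1.1 (add ¬b):
                        ○ open, literals {b=false, d=true}.
                      branch 1.2.1.2.1.2 (add d):
                        ○ open, literals {d=true}.
                  branch 1.2.1.2.2 (add ¬¬c):
                    (¬b ∨ d): β-rule — branch into ¬b  //  d.
                      branch 1.2.1.2.2.1 (add ¬b):
                        ○ open, literals {b=false, c=true}.
                      branch 1.2.1.2.2.2 (add d):
                        ○ open, literals {c=true, d=true}.
          branch 1.2.2 (add ((d → b) ∧ a)):
            ((d → b) ∧ a): α-rule — add (d → b), a.
            (¬¬c → (¬b ∨ d)): β-rule — branch into ¬¬¬c  //  (¬b ∨ d).
              branch 1.2.2.1 (add ¬¬¬c):
                ¬¬¬c: drop double negation, giving ¬c.
                (d → b): β-rule — branch into ¬d  //  b.
                  branch 1.2.2.1.1 (add ¬d):
                    ○ open, literals {a=true, c=false, d=false}.
                  branch 1.2.2.1.2 (add b):
                    ○ open, literals {a=true, b=true, c=false}.
              branch 1.2.2.2 (add (¬b ∨ d)):
                (d → b): β-rule — branch into ¬d  //  b.
                  branch 1.2.2.2.1 (add ¬d):
                    (¬b ∨ d): β-rule — branch into ¬b  //  d.
                      branch 1.2.2.2.1.1 (add ¬b):
                        ○ open, literals {a=true, b=false, d=false}.
                      branch 1.2.2.2.1.2 (add d):
                        × closes — contains both d and ¬d.
                  branch 1.2.2.2.2 (add b):
                    (¬b ∨ d): β-rule — branch into ¬b  //  d.
                      branch 1.2.2.2.2.1 (add ¬b):
                        × closes — contains both b and ¬b.
                      branch 1.2.2.2.2.2 (add d):
                        ○ open, literals {a=true, b=true, d=true}.
  branch 2 (add ¬(a ∨ (¬¬c → (¬b ∨ d))), ¬((¬d ∧ ¬c) → ((d → b) ∧ a))):
    ¬(a ∨ (¬¬c → (¬b ∨ d))): α-rule — add ¬a, ¬(¬¬c → (¬b ∨ d)).
    ¬((¬d ∧ ¬c) → ((d → b) ∧ a)): α-rule — add (¬d ∧ ¬c), ¬((d → b) ∧ a).
    ¬(¬¬c → (¬b ∨ d)): α-rule — add ¬¬c, ¬(¬b ∨ d).
    (¬d ∧ ¬c): α-rule — add ¬d, ¬c.
    ¬¬c: drop double negation, giving c.
    × closes — contains both c and ¬c.
4 branches closed, 13 open.
Each open branch fixes some atoms; the unmentioned ones are free. Counting distinct full assignments: branch {a=true, d=true} (b, c) contributes 4 new; branch {a=true, c=true} (b, d) contributes 2 new; branch {a=true, d=false} (b, c) contributes 2 new; branch {a=true, b=true} (c, d) contributes 0 new; branch {c=false, d=true} (b, a) contributes 2 new; branch {b=false, d=true} (c, a) contributes 1 new; branch {d=true} (b, c, a) contributes 1 new; branch {b=false, c=true} (a, d) contributes 1 new; branch {c=true, d=true} (b, a) contributes 0 new; branch {a=true, c=false, d=false} (b) contributes 0 new; branch {a=true, b=true, c=false} (d) contributes 0 new; branch {a=true, b=false, d=false} (c) contributes 0 new; branch {a=true, b=true, d=true} (c) contributes 0 new. Total: 13.

13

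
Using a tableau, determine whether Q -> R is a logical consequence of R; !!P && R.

Initial set: {R; (!!P && R); !(Q -> R)}.
(!!P && R): α-rule — add !!P, R.
!(Q -> R): α-rule — add Q, !R.
× closes — contains both R and !R.
All 1 branch closes.
Every branch closed, so the premises entail the conclusion.

Yes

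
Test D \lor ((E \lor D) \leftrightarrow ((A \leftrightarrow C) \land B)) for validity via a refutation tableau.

Not valid

Assume the negation and expand:
Initial set: {F (D \lor ((E \lor D) \leftrightarrow ((A \leftrightarrow C) \land B)))}.
F (D \lor ((E \lor D) \leftrightarrow ((A \leftrightarrow C) \land B))): α-rule — add F D, F ((E \lor D) \leftrightarrow ((A \leftrightarrow C) \land B)).
F ((E \lor D) \leftrightarrow ((A \leftrightarrow C) \land B)): β-rule — branch into T (E \lor D), F ((A \leftrightarrow C) \land B)  //  F (E \lor D), T ((A \leftrightarrow C) \land B).
  branch 1 (add T (E \lor D), F ((A \leftrightarrow C) \land B)):
    T (E \lor D): β-rule — branch into T E  //  T D.
      branch 1.1 (add T E):
        F ((A \leftrightarrow C) \land B): β-rule — branch into F (A \leftrightarrow C)  //  F B.
          branch 1.1.1 (add F (A \leftrightarrow C)):
            F (A \leftrightarrow C): β-rule — branch into T A, F C  //  F A, T C.
              branch 1.1.1.1 (add T A, F C):
                ○ open, literals {A=true, C=false, D=false, E=true}.
              branch 1.1.1.2 (add F A, T C):
                ○ open, literals {A=false, C=true, D=false, E=true}.
          branch 1.1.2 (add F B):
            ○ open, literals {B=false, D=false, E=true}.
      branch 1.2 (add T D):
        × closes — contains both D and \lnot D.
  branch 2 (add F (E \lor D), T ((A \leftrightarrow C) \land B)):
    F (E \lor D): α-rule — add F E, F D.
    T ((A \leftrightarrow C) \land B): α-rule — add T (A \leftrightarrow C), T B.
    T (A \leftrightarrow C): β-rule — branch into T A, T C  //  F A, F C.
      branch 2.1 (add T A, T C):
        ○ open, literals {A=true, B=true, C=true, D=false, E=false}.
      branch 2.2 (add F A, F C):
        ○ open, literals {A=false, B=true, C=false, D=false, E=false}.
1 branch closed, 5 open.
An open branch gives a countermodel: A=true, C=false, D=false, E=true (unmentioned atoms arbitrary); under it the original formula is false.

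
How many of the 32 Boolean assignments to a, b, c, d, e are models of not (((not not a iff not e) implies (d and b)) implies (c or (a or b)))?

2

Initial set: {not (((not not a iff not e) implies (d and b)) implies (c or (a or b)))}.
not (((not not a iff not e) implies (d and b)) implies (c or (a or b))): α-rule — add ((not not a iff not e) implies (d and b)), not (c or (a or b)).
not (c or (a or b)): α-rule — add not c, not (a or b).
not (a or b): α-rule — add not a, not b.
((not not a iff not e) implies (d and b)): β-rule — branch into not (not not a iff not e)  //  (d and b).
  branch 1 (add not (not not a iff not e)):
    not (not not a iff not e): β-rule — branch into not not a, not not e  //  not not not a, not e.
      branch 1.1 (add not not a, not not e):
        not not a: drop double negation, giving a.
        × closes — contains both a and not a.
      branch 1.2 (add not not not a, not e):
        not not not a: drop double negation, giving not a.
        ○ open, literals {a=F, b=F, c=F, e=F}.
  branch 2 (add (d and b)):
    (d and b): α-rule — add d, b.
    × closes — contains both b and not b.
2 branches closed, 1 open.
Each open branch fixes some atoms; the unmentioned ones are free. Counting distinct full assignments: branch {a=F, b=F, c=F, e=F} (d) contributes 2 new. Total: 2.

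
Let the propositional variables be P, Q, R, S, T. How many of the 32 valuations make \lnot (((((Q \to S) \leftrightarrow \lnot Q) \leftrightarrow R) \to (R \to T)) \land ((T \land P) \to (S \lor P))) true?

6

Initial set: {\lnot (((((Q \to S) \leftrightarrow \lnot Q) \leftrightarrow R) \to (R \to T)) \land ((T \land P) \to (S \lor P)))}.
\lnot (((((Q \to S) \leftrightarrow \lnot Q) \leftrightarrow R) \to (R \to T)) \land ((T \land P) \to (S \lor P))): β-rule — branch into \lnot ((((Q \to S) \leftrightarrow \lnot Q) \leftrightarrow R) \to (R \to T))  //  \lnot ((T \land P) \to (S \lor P)).
  branch 1 (add \lnot ((((Q \to S) \leftrightarrow \lnot Q) \leftrightarrow R) \to (R \to T))):
    \lnot ((((Q \to S) \leftrightarrow \lnot Q) \leftrightarrow R) \to (R \to T)): α-rule — add (((Q \to S) \leftrightarrow \lnot Q) \leftrightarrow R), \lnot (R \to T).
    \lnot (R \to T): α-rule — add R, \lnot T.
    (((Q \to S) \leftrightarrow \lnot Q) \leftrightarrow R): β-rule — branch into ((Q \to S) \leftrightarrow \lnot Q), R  //  \lnot ((Q \to S) \leftrightarrow \lnot Q), \lnot R.
      branch 1.1 (add ((Q \to S) \leftrightarrow \lnot Q), R):
        ((Q \to S) \leftrightarrow \lnot Q): β-rule — branch into (Q \to S), \lnot Q  //  \lnot (Q \to S), \lnot \lnot Q.
          branch 1.1.1 (add (Q \to S), \lnot Q):
            (Q \to S): β-rule — branch into \lnot Q  //  S.
              branch 1.1.1.1 (add \lnot Q):
                ○ open, literals {Q=F, R=T, T=F}.
              branch 1.1.1.2 (add S):
                ○ open, literals {Q=F, R=T, S=T, T=F}.
          branch 1.1.2 (add \lnot (Q \to S), \lnot \lnot Q):
            \lnot (Q \to S): α-rule — add Q, \lnot S.
            ○ open, literals {Q=T, R=T, S=F, T=F}.
      branch 1.2 (add \lnot ((Q \to S) \leftrightarrow \lnot Q), \lnot R):
        × closes — contains both R and \lnot R.
  branch 2 (add \lnot ((T \land P) \to (S \lor P))):
    \lnot ((T \land P) \to (S \lor P)): α-rule — add (T \land P), \lnot (S \lor P).
    (T \land P): α-rule — add T, P.
    \lnot (S \lor P): α-rule — add \lnot S, \lnot P.
    × closes — contains both P and \lnot P.
2 branches closed, 3 open.
Each open branch fixes some atoms; the unmentioned ones are free. Counting distinct full assignments: branch {Q=F, R=T, T=F} (P, S) contributes 4 new; branch {Q=F, R=T, S=T, T=F} (P) contributes 0 new; branch {Q=T, R=T, S=F, T=F} (P) contributes 2 new. Total: 6.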